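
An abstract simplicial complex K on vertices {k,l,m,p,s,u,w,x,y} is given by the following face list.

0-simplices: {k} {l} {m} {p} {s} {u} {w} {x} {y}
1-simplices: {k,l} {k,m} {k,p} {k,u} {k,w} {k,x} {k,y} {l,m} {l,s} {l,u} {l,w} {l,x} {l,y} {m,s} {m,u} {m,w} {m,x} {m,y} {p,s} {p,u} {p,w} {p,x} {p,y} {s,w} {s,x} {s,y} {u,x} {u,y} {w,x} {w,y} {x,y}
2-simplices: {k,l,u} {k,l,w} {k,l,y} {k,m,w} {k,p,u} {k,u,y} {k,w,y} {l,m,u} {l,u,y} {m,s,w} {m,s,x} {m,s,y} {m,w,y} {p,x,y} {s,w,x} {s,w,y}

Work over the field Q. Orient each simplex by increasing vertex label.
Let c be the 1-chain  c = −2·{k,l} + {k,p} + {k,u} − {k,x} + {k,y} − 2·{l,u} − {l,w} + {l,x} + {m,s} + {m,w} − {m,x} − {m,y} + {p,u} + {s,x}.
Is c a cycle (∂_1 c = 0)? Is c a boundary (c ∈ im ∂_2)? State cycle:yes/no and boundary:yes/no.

cycle:yes boundary:no

n_0=9 n_1=31 n_2=16  [Q]
∂1: piv[kl,km,kp,ku,kw,kx,ky,ls] rk=8  ker:lm,lu,lw,lx,ly,ms,mu,mw,mx,my,ps,pu,pw,px,py,sw,sx,sy,ux,uy,wx,wy,xy
∂2: piv[klu,klw,kly,kmw,kpu,kuy,kwy,lmu,msw,msx,msy,mwy,pxy,swx] rk=14  ker:luy,swy
∂1c = 0
c vs im∂2: residual ≠ 0 ⇒ not boundary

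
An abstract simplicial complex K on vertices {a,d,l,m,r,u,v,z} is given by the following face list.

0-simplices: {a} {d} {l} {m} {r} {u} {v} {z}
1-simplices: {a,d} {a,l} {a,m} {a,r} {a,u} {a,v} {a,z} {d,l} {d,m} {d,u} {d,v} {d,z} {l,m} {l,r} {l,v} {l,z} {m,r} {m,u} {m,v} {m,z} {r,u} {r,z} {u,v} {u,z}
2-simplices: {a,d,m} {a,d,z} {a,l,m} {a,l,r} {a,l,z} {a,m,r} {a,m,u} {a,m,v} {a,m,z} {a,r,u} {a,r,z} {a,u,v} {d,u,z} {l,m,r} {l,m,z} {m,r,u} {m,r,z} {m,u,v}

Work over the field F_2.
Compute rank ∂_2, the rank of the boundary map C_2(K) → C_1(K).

rank∂_2=13

n_0=8 n_1=24 n_2=18  [Z2]
∂1: piv[ad,al,am,ar,au,av,az] rk=7  ker:dl,dm,du,dv,dz,lm,lr,lv,lz,mr,mu,mv,mz,ru,rz,uv,uz
∂2: piv[adm,adz,alm,alr,alz,amr,amu,amv,amz,aru,arz,auv,duz] rk=13  ker:lmr,lmz,mru,mrz,muv
rk∂_2=13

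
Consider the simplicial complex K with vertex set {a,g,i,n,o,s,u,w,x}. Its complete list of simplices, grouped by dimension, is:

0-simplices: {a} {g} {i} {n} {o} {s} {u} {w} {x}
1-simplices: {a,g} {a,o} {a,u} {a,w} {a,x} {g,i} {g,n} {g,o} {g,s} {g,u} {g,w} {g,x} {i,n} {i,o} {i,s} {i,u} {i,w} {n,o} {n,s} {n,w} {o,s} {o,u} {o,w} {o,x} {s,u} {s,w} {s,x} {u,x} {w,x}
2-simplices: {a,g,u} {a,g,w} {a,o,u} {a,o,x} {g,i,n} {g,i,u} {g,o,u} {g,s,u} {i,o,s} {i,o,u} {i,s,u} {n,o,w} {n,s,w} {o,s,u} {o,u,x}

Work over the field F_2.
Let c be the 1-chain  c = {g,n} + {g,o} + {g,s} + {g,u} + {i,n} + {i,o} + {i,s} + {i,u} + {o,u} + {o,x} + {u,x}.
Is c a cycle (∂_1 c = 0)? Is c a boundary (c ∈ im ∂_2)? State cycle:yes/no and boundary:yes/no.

cycle:yes boundary:yes

n_0=9 n_1=29 n_2=15  [Z2]
∂1: piv[ag,ao,au,aw,ax,gi,gn,gs] rk=8  ker:go,gu,gw,gx,in,io,is,iu,iw,no,ns,nw,os,ou,ow,ox,su,sw,sx,ux,wx
∂2: piv[agu,agw,aou,aox,gin,giu,gou,gsu,ios,iou,isu,now,nsw,oux] rk=14  ker:osu
∂1c = 0
c vs im∂2: reduces to 0 ⇒ boundary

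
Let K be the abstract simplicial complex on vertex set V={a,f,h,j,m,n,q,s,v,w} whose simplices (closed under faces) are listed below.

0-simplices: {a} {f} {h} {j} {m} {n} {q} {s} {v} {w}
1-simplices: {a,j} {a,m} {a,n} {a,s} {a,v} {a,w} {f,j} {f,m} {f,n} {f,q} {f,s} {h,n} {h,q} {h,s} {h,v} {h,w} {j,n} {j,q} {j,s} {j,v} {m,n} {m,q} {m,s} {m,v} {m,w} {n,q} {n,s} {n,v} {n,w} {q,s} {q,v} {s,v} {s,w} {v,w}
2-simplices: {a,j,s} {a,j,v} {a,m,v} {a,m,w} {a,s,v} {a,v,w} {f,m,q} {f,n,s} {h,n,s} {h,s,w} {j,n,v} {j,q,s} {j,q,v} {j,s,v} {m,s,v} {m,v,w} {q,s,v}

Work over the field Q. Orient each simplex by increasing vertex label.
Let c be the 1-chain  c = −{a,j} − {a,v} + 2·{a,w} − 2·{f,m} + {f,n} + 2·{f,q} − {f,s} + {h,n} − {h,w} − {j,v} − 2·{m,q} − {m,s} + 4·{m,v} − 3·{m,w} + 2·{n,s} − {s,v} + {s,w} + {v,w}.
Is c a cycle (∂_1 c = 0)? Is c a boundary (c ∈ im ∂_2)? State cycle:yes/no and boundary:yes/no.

cycle:yes boundary:yes

n_0=10 n_1=34 n_2=17  [Q]
∂1: piv[aj,am,an,as,av,aw,fj,fq,hn] rk=9  ker:fm,fn,fs,hq,hs,hv,hw,jn,jq,js,jv,mn,mq,ms,mv,mw,nq,ns,nv,nw,qs,qv,sv,sw,vw
∂2: piv[ajs,ajv,amv,amw,asv,avw,fmq,fns,hns,hsw,jnv,jqs,jqv,msv] rk=14  ker:jsv,mvw,qsv
∂1c = 0
c vs im∂2: reduces to 0 ⇒ boundary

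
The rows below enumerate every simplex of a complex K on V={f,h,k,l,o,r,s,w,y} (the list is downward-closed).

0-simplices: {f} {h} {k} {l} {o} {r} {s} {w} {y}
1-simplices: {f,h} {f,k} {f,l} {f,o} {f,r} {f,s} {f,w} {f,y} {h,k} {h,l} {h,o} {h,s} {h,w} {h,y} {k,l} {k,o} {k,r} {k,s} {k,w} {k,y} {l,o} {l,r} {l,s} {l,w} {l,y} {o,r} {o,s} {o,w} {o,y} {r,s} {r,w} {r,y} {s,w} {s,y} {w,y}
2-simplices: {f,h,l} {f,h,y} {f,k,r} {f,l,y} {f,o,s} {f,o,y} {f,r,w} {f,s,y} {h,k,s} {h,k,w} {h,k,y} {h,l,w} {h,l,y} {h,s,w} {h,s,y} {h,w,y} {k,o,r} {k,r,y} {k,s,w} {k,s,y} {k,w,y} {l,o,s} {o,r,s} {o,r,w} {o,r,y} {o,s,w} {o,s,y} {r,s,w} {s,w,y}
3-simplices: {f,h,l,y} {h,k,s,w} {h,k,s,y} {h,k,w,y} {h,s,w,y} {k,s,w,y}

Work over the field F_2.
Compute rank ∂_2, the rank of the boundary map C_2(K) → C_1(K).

n_0=9 n_1=35 n_2=29 n_3=6  [Z2]
∂1: piv[fh,fk,fl,fo,fr,fs,fw,fy] rk=8  ker:hk,hl,ho,hs,hw,hy,kl,ko,kr,ks,kw,ky,lo,lr,ls,lw,ly,or,os,ow,oy,rs,rw,ry,sw,sy,wy
∂2: piv[fhl,fhy,fkr,fly,fos,foy,frw,fsy,hks,hkw,hky,hlw,hsw,hsy,hwy,kor,kry,los,ors,orw,ory,osw] rk=22  ker:hly,ksw,ksy,kwy,osy,rsw,swy
∂3: piv[fhly,hksw,hksy,hkwy,hswy] rk=5  ker:kswy
rk∂_2=22

rank∂_2=22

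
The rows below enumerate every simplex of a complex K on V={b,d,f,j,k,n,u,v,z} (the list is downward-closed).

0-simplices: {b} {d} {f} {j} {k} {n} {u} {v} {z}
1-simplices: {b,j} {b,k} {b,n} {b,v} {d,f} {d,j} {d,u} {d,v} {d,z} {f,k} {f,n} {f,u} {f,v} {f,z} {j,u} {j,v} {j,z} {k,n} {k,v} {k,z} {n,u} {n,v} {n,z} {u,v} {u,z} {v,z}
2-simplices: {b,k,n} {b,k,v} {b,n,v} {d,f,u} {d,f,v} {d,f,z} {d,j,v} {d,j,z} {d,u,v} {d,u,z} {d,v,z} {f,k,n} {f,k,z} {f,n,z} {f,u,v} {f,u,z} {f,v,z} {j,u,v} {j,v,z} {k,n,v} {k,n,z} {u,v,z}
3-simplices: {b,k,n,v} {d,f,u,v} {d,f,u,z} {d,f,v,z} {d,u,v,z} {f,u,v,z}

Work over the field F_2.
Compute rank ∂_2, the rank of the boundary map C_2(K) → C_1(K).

rank∂_2=15

n_0=9 n_1=26 n_2=22 n_3=6  [Z2]
∂1: piv[bj,bk,bn,bv,df,dj,du,dz] rk=8  ker:dv,fk,fn,fu,fv,fz,ju,jv,jz,kn,kv,kz,nu,nv,nz,uv,uz,vz
∂2: piv[bkn,bkv,bnv,dfu,dfv,dfz,djv,djz,duv,duz,dvz,fkn,fkz,fnz,juv] rk=15  ker:fuv,fuz,fvz,jvz,knv,knz,uvz
∂3: piv[bknv,dfuv,dfuz,dfvz,duvz] rk=5  ker:fuvz
rk∂_2=15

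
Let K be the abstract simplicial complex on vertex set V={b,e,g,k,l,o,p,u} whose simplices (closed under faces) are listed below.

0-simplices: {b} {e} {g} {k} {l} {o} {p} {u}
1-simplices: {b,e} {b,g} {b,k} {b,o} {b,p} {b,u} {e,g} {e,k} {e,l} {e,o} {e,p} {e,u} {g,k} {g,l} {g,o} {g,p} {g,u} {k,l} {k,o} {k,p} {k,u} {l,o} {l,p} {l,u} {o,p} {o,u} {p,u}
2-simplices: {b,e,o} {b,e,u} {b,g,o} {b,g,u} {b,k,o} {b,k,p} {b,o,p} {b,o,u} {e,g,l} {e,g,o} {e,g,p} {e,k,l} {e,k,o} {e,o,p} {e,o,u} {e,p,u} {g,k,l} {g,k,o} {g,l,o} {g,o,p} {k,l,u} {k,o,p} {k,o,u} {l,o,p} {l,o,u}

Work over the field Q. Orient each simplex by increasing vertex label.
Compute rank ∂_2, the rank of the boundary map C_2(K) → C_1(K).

n_0=8 n_1=27 n_2=25  [Q]
∂1: piv[be,bg,bk,bo,bp,bu,el] rk=7  ker:eg,ek,eo,ep,eu,gk,gl,go,gp,gu,kl,ko,kp,ku,lo,lp,lu,op,ou,pu
∂2: piv[beo,beu,bgo,bgu,bko,bkp,bop,bou,egl,ego,egp,ekl,eko,eop,epu,gkl,glo,klu,kou,lop] rk=20  ker:eou,gko,gop,kop,lou
rk∂_2=20

rank∂_2=20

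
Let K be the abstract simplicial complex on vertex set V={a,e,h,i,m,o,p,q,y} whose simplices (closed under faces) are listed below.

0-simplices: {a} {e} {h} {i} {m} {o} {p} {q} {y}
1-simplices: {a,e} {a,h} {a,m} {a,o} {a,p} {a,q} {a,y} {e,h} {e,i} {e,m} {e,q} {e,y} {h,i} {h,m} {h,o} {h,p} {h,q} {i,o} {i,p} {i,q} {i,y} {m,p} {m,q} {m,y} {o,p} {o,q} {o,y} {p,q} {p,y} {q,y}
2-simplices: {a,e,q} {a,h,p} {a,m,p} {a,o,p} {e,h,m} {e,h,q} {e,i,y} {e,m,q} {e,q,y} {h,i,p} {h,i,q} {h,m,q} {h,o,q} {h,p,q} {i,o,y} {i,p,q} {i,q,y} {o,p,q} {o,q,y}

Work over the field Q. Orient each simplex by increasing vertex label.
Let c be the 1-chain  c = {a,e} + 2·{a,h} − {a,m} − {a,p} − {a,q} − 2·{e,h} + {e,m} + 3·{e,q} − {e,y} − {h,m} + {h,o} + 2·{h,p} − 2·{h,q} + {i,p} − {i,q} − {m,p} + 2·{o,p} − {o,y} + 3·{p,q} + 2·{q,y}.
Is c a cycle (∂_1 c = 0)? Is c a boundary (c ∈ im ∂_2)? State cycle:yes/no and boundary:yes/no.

cycle:yes boundary:yes

n_0=9 n_1=30 n_2=19  [Q]
∂1: piv[ae,ah,am,ao,ap,aq,ay,ei] rk=8  ker:eh,em,eq,ey,hi,hm,ho,hp,hq,io,ip,iq,iy,mp,mq,my,op,oq,oy,pq,py,qy
∂2: piv[aeq,ahp,amp,aop,ehm,ehq,eiy,emq,eqy,hip,hiq,hoq,hpq,ioy,iqy,opq,oqy] rk=17  ker:hmq,ipq
∂1c = 0
c vs im∂2: reduces to 0 ⇒ boundary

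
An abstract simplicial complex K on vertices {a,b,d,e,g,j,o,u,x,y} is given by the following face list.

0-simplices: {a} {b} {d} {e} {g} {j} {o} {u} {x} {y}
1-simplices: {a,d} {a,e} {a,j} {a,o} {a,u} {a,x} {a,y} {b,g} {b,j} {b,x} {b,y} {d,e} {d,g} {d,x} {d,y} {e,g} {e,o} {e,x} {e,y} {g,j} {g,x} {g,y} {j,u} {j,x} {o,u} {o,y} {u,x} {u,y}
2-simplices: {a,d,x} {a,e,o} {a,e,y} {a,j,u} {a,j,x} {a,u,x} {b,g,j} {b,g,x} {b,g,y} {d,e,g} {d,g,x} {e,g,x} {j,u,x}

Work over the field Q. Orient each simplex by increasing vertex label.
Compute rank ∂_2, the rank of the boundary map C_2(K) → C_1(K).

rank∂_2=12

n_0=10 n_1=28 n_2=13  [Q]
∂1: piv[ad,ae,aj,ao,au,ax,ay,bg,bj] rk=9  ker:bx,by,de,dg,dx,dy,eg,eo,ex,ey,gj,gx,gy,ju,jx,ou,oy,ux,uy
∂2: piv[adx,aeo,aey,aju,ajx,aux,bgj,bgx,bgy,deg,dgx,egx] rk=12  ker:jux
rk∂_2=12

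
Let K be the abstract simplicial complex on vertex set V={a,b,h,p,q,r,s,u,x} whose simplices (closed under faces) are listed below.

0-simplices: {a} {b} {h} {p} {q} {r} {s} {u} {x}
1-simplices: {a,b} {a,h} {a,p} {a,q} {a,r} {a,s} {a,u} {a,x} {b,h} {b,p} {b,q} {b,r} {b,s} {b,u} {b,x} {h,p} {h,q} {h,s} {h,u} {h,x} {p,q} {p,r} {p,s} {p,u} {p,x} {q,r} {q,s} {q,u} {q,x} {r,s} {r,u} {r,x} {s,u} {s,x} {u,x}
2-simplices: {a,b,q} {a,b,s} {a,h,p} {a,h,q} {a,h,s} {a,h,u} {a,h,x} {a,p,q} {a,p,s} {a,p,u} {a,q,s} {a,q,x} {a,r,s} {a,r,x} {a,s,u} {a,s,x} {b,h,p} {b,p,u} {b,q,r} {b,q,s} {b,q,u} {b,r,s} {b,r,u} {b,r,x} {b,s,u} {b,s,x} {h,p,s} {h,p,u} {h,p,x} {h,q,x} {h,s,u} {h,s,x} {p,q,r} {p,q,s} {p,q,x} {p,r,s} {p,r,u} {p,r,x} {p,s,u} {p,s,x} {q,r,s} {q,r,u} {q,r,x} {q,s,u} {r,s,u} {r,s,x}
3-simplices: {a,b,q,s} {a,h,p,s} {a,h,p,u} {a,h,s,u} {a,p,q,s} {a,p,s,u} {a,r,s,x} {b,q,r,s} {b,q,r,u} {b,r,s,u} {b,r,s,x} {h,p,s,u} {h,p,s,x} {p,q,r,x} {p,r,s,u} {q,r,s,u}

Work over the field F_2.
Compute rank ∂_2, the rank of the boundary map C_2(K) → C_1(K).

rank∂_2=26

n_0=9 n_1=35 n_2=46 n_3=16  [Z2]
∂1: piv[ab,ah,ap,aq,ar,as,au,ax] rk=8  ker:bh,bp,bq,br,bs,bu,bx,hp,hq,hs,hu,hx,pq,pr,ps,pu,px,qr,qs,qu,qx,rs,ru,rx,su,sx,ux
∂2: piv[abq,abs,ahp,ahq,ahs,ahu,ahx,apq,aps,apu,aqs,aqx,ars,arx,asu,asx,bhp,bpu,bqr,bqu,brs,bru,brx,bsu,hpx,pqr] rk=26  ker:bqs,bsx,hps,hpu,hqx,hsu,hsx,pqs,pqx,prs,pru,prx,psu,psx,qrs,qru,qrx,qsu,rsu,rsx
∂3: piv[abqs,ahps,ahpu,ahsu,apqs,apsu,arsx,bqrs,bqru,brsu,brsx,hpsx,pqrx,prsu,qrsu] rk=15  ker:hpsu
rk∂_2=26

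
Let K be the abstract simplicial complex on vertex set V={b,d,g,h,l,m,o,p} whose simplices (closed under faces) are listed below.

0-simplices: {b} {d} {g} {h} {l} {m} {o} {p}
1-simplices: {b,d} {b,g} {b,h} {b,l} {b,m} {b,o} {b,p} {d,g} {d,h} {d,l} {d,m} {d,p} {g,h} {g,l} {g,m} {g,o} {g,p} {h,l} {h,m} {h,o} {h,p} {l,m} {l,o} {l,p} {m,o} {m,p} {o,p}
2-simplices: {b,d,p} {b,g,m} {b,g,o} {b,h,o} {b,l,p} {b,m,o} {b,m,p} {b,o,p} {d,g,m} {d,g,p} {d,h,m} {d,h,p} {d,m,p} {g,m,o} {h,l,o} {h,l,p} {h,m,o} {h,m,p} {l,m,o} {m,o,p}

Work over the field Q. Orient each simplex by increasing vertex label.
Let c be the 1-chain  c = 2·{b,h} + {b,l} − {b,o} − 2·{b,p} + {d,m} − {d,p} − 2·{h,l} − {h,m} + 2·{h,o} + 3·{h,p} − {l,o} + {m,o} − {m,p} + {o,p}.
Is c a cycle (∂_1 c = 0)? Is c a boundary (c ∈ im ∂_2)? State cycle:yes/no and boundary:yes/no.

cycle:yes boundary:yes

n_0=8 n_1=27 n_2=20  [Q]
∂1: piv[bd,bg,bh,bl,bm,bo,bp] rk=7  ker:dg,dh,dl,dm,dp,gh,gl,gm,go,gp,hl,hm,ho,hp,lm,lo,lp,mo,mp,op
∂2: piv[bdp,bgm,bgo,bho,blp,bmo,bmp,bop,dgm,dgp,dhm,dhp,dmp,hlo,hlp,hmo,lmo] rk=17  ker:gmo,hmp,mop
∂1c = 0
c vs im∂2: reduces to 0 ⇒ boundary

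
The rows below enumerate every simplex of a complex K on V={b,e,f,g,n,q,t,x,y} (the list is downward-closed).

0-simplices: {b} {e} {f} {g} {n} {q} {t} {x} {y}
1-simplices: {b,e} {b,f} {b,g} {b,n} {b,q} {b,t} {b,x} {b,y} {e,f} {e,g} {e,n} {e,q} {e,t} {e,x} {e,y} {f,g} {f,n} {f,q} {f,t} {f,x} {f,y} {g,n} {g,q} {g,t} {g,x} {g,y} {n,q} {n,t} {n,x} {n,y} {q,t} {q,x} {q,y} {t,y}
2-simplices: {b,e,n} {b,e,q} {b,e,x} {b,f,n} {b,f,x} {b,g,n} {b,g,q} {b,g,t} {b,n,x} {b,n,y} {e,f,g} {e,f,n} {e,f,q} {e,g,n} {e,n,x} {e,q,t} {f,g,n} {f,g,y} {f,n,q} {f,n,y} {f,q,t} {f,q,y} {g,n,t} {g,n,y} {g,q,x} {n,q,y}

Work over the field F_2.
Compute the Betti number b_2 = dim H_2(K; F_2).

n_0=9 n_1=34 n_2=26  [Z2]
∂1: piv[be,bf,bg,bn,bq,bt,bx,by] rk=8  ker:ef,eg,en,eq,et,ex,ey,fg,fn,fq,ft,fx,fy,gn,gq,gt,gx,gy,nq,nt,nx,ny,qt,qx,qy,ty
∂2: piv[ben,beq,bex,bfn,bfx,bgn,bgq,bgt,bnx,bny,efg,efn,efq,egn,eqt,fgy,fnq,fny,fqt,fqy,gnt,gqx] rk=22  ker:enx,fgn,gny,nqy
b_2=(26−22)−0=4

b_2=4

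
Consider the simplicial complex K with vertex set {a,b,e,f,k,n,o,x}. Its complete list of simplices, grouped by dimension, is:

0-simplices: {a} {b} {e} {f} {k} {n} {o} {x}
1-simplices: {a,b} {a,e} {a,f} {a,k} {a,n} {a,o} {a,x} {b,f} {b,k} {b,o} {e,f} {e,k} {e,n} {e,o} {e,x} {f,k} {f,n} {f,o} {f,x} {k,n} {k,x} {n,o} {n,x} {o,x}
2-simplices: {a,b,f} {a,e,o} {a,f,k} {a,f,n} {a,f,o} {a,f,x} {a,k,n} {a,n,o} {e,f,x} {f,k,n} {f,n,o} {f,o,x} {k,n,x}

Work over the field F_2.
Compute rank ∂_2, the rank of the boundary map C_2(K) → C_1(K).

n_0=8 n_1=24 n_2=13  [Z2]
∂1: piv[ab,ae,af,ak,an,ao,ax] rk=7  ker:bf,bk,bo,ef,ek,en,eo,ex,fk,fn,fo,fx,kn,kx,no,nx,ox
∂2: piv[abf,aeo,afk,afn,afo,afx,akn,ano,efx,fox,knx] rk=11  ker:fkn,fno
rk∂_2=11

rank∂_2=11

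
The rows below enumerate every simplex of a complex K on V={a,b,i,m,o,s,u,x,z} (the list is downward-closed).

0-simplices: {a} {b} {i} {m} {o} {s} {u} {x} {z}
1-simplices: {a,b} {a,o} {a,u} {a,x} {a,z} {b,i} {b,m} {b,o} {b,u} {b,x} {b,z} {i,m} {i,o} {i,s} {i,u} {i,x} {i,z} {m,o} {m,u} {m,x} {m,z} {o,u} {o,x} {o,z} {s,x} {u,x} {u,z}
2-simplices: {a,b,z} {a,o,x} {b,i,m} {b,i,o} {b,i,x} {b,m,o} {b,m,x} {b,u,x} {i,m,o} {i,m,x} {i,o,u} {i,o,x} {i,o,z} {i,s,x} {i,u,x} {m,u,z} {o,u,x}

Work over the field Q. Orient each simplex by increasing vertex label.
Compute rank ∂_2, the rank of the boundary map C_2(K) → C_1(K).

n_0=9 n_1=27 n_2=17  [Q]
∂1: piv[ab,ao,au,ax,az,bi,bm,is] rk=8  ker:bo,bu,bx,bz,im,io,iu,ix,iz,mo,mu,mx,mz,ou,ox,oz,sx,ux,uz
∂2: piv[abz,aox,bim,bio,bix,bmo,bmx,bux,iou,iox,ioz,isx,iux,muz] rk=14  ker:imo,imx,oux
rk∂_2=14

rank∂_2=14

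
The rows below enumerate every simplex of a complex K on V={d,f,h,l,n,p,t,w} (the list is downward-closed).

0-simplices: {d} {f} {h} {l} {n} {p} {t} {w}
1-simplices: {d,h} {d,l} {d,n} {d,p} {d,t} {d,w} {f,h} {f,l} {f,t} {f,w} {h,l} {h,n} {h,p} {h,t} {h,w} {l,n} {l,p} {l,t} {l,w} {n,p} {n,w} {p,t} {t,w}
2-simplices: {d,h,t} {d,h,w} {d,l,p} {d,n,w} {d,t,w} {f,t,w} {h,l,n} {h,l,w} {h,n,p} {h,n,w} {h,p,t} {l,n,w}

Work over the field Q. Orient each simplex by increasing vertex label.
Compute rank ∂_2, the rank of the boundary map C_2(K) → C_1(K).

rank∂_2=11

n_0=8 n_1=23 n_2=12  [Q]
∂1: piv[dh,dl,dn,dp,dt,dw,fh] rk=7  ker:fl,ft,fw,hl,hn,hp,ht,hw,ln,lp,lt,lw,np,nw,pt,tw
∂2: piv[dht,dhw,dlp,dnw,dtw,ftw,hln,hlw,hnp,hnw,hpt] rk=11  ker:lnw
rk∂_2=11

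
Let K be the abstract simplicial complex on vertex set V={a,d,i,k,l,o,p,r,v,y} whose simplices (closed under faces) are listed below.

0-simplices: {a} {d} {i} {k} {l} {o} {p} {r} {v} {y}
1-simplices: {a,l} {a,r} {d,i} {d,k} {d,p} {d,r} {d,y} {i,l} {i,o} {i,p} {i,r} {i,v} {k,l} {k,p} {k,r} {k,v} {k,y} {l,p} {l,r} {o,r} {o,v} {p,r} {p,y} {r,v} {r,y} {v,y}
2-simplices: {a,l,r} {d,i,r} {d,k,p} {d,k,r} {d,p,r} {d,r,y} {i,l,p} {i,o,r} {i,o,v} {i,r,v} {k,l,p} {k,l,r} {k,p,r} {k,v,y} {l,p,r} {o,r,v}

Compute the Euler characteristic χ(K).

χ(K)=0

n_0=10 n_1=26 n_2=16
χ=+10−26+16=0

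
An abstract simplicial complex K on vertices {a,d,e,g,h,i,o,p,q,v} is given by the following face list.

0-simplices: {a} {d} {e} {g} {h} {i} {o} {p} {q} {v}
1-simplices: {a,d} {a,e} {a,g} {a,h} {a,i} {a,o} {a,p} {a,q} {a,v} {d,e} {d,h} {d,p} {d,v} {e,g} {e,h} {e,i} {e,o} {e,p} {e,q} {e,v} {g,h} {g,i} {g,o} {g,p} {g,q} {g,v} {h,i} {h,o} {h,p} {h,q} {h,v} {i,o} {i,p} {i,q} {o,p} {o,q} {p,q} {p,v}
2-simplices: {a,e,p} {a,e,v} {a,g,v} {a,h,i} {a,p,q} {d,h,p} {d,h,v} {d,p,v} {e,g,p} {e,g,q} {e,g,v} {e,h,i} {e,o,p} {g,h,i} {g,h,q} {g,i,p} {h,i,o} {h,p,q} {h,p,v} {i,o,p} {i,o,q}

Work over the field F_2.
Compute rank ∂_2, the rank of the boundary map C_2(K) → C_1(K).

rank∂_2=20

n_0=10 n_1=38 n_2=21  [Z2]
∂1: piv[ad,ae,ag,ah,ai,ao,ap,aq,av] rk=9  ker:de,dh,dp,dv,eg,eh,ei,eo,ep,eq,ev,gh,gi,go,gp,gq,gv,hi,ho,hp,hq,hv,io,ip,iq,op,oq,pq,pv
∂2: piv[aep,aev,agv,ahi,apq,dhp,dhv,dpv,egp,egq,egv,ehi,eop,ghi,ghq,gip,hio,hpq,iop,ioq] rk=20  ker:hpv
rk∂_2=20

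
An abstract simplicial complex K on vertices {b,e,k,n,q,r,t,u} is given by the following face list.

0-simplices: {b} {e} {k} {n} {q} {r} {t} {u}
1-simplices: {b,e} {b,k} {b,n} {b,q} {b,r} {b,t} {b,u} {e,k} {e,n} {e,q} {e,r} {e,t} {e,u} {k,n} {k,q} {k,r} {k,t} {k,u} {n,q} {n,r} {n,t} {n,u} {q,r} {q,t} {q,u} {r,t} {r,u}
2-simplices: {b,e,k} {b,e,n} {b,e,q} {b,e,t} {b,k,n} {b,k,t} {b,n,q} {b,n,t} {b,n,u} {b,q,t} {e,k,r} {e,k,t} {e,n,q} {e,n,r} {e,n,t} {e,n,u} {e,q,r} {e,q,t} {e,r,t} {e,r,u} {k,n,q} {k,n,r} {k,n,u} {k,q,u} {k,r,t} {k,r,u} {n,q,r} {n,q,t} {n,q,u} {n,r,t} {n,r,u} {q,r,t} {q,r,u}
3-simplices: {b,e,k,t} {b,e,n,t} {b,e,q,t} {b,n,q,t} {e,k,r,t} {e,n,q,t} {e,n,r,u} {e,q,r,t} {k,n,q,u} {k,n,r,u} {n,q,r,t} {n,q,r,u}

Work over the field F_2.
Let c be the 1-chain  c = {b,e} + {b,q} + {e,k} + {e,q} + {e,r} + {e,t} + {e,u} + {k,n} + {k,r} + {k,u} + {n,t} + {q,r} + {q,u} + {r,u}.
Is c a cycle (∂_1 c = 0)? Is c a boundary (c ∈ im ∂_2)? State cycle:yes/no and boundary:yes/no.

n_0=8 n_1=27 n_2=33 n_3=12  [Z2]
∂1: piv[be,bk,bn,bq,br,bt,bu] rk=7  ker:ek,en,eq,er,et,eu,kn,kq,kr,kt,ku,nq,nr,nt,nu,qr,qt,qu,rt,ru
∂2: piv[bek,ben,beq,bet,bkn,bkt,bnq,bnt,bnu,bqt,ekr,enr,enu,eqr,ert,eru,knq,knu,kqu] rk=19  ker:ekt,enq,ent,eqt,knr,krt,kru,nqr,nqt,nqu,nrt,nru,qrt,qru
∂3: piv[bekt,bent,beqt,bnqt,ekrt,enqt,enru,eqrt,knqu,knru,nqrt,nqru] rk=12
∂1c = 0
c vs im∂2: reduces to 0 ⇒ boundary

cycle:yes boundary:yes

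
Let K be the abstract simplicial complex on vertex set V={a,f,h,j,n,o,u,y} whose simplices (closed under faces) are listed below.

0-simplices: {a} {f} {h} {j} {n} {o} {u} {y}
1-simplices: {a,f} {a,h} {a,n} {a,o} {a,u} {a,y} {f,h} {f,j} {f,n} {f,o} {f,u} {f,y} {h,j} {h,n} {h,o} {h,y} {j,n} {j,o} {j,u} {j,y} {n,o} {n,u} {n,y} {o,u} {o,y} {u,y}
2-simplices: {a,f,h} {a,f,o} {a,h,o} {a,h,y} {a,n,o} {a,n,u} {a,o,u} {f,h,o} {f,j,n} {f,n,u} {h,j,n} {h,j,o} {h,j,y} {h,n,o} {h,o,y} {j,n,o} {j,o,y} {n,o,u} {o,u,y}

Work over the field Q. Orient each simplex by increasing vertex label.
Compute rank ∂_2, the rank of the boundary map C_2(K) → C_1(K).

rank∂_2=15

n_0=8 n_1=26 n_2=19  [Q]
∂1: piv[af,ah,an,ao,au,ay,fj] rk=7  ker:fh,fn,fo,fu,fy,hj,hn,ho,hy,jn,jo,ju,jy,no,nu,ny,ou,oy,uy
∂2: piv[afh,afo,aho,ahy,ano,anu,aou,fjn,fnu,hjn,hjo,hjy,hno,hoy,ouy] rk=15  ker:fho,jno,joy,nou
rk∂_2=15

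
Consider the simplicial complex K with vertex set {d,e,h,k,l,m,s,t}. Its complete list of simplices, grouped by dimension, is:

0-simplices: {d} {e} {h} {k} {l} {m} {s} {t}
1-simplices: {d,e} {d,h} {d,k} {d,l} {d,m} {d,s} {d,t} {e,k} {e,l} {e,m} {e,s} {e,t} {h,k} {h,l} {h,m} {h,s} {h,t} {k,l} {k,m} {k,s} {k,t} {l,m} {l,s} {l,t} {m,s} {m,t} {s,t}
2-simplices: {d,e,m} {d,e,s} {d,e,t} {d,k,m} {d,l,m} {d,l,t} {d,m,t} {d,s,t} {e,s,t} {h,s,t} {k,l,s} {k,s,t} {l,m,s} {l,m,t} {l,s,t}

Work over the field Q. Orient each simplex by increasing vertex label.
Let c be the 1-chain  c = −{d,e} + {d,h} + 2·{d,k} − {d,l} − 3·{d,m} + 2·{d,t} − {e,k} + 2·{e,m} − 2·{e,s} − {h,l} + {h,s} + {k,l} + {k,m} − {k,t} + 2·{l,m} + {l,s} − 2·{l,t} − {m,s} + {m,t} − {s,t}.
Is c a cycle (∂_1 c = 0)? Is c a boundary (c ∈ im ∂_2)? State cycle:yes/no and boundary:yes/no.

n_0=8 n_1=27 n_2=15  [Q]
∂1: piv[de,dh,dk,dl,dm,ds,dt] rk=7  ker:ek,el,em,es,et,hk,hl,hm,hs,ht,kl,km,ks,kt,lm,ls,lt,ms,mt,st
∂2: piv[dem,des,det,dkm,dlm,dlt,dmt,dst,hst,kls,kst,lms,lst] rk=13  ker:est,lmt
∂1c = {h} − 2·{l} + 2·{m} − {t}

cycle:no boundary:no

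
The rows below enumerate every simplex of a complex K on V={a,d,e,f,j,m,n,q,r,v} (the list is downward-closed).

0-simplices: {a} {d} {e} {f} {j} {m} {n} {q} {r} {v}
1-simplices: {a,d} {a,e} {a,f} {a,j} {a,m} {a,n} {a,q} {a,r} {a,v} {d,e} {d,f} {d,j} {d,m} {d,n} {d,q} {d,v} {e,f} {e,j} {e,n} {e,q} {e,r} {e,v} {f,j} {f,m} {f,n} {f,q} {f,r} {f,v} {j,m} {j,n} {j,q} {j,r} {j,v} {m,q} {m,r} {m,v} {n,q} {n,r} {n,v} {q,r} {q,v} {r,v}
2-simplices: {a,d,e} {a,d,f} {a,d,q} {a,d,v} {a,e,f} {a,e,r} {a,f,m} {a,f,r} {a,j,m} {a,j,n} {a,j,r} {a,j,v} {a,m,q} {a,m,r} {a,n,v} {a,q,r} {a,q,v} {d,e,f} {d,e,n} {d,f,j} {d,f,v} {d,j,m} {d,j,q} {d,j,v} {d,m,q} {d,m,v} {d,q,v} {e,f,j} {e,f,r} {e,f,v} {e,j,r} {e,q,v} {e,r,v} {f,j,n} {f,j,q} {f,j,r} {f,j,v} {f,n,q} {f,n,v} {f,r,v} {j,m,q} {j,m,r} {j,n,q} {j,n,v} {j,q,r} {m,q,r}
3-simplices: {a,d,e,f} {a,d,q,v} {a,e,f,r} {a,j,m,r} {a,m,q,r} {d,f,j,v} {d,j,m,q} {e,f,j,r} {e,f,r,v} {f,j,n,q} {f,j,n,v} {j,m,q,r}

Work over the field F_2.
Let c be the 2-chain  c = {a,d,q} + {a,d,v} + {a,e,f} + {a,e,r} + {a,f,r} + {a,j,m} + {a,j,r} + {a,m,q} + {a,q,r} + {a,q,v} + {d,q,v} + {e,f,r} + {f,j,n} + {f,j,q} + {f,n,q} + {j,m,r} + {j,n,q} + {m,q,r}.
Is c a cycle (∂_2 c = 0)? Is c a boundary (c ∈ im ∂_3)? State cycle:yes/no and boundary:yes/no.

n_0=10 n_1=42 n_2=46 n_3=12  [Z2]
∂1: piv[ad,ae,af,aj,am,an,aq,ar,av] rk=9  ker:de,df,dj,dm,dn,dq,dv,ef,ej,en,eq,er,ev,fj,fm,fn,fq,fr,fv,jm,jn,jq,jr,jv,mq,mr,mv,nq,nr,nv,qr,qv,rv
∂2: piv[ade,adf,adq,adv,aef,aer,afm,afr,ajm,ajn,ajr,ajv,amq,amr,anv,aqr,aqv,den,dfj,dfv,djm,djq,djv,dmv,efj,efv,eqv,erv,fjn,fjq,fnq] rk=31  ker:def,dmq,dqv,efr,ejr,fjr,fjv,fnv,frv,jmq,jmr,jnq,jnv,jqr,mqr
∂3: piv[adef,adqv,aefr,ajmr,amqr,dfjv,djmq,efjr,efrv,fjnq,fjnv,jmqr] rk=12
∂2c = 0
c vs im∂3: reduces to 0 ⇒ boundary

cycle:yes boundary:yes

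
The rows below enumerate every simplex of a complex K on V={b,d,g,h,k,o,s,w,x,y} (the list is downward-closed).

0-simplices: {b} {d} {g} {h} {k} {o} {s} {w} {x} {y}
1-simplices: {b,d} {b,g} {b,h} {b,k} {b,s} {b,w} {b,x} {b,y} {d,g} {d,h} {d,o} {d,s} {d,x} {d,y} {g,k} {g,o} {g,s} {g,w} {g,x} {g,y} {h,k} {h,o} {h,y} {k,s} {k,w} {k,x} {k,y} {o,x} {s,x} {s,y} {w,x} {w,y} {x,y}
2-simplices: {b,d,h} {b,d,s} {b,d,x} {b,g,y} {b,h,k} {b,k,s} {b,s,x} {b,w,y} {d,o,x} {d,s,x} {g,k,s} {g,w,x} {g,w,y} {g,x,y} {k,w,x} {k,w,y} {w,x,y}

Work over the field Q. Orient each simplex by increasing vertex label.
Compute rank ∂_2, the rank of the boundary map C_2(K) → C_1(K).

n_0=10 n_1=33 n_2=17  [Q]
∂1: piv[bd,bg,bh,bk,bs,bw,bx,by,do] rk=9  ker:dg,dh,ds,dx,dy,gk,go,gs,gw,gx,gy,hk,ho,hy,ks,kw,kx,ky,ox,sx,sy,wx,wy,xy
∂2: piv[bdh,bds,bdx,bgy,bhk,bks,bsx,bwy,dox,gks,gwx,gwy,gxy,kwx,kwy] rk=15  ker:dsx,wxy
rk∂_2=15

rank∂_2=15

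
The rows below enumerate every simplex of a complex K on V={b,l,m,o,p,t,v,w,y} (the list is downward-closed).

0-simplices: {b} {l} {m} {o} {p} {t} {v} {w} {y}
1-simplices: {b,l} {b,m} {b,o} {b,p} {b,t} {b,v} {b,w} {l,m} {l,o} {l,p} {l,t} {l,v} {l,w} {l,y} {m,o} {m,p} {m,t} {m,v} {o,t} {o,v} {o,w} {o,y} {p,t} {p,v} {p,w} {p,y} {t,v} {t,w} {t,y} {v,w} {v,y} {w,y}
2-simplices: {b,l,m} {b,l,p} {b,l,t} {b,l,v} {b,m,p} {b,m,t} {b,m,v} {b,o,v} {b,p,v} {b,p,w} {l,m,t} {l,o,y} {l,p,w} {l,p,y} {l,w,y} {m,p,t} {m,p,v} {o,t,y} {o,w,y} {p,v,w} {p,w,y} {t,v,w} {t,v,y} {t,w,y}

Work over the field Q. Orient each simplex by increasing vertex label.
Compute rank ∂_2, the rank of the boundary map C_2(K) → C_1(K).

rank∂_2=21

n_0=9 n_1=32 n_2=24  [Q]
∂1: piv[bl,bm,bo,bp,bt,bv,bw,ly] rk=8  ker:lm,lo,lp,lt,lv,lw,mo,mp,mt,mv,ot,ov,ow,oy,pt,pv,pw,py,tv,tw,ty,vw,vy,wy
∂2: piv[blm,blp,blt,blv,bmp,bmt,bmv,bov,bpv,bpw,loy,lpw,lpy,lwy,mpt,oty,owy,pvw,tvw,tvy,twy] rk=21  ker:lmt,mpv,pwy
rk∂_2=21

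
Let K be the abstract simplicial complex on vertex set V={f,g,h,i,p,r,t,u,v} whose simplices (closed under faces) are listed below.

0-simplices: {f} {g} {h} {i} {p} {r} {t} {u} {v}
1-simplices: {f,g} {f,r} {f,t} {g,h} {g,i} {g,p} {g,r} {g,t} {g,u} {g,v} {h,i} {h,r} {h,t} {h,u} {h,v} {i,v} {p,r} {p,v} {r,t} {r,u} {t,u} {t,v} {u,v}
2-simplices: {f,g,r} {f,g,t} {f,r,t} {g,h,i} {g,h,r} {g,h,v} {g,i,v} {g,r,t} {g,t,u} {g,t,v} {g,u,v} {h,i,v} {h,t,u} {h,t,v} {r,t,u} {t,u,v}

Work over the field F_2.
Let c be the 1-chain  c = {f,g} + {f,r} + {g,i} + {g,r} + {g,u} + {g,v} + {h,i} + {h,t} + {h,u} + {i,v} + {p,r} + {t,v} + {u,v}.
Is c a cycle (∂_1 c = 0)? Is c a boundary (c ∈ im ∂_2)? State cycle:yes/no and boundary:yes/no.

n_0=9 n_1=23 n_2=16  [Z2]
∂1: piv[fg,fr,ft,gh,gi,gp,gu,gv] rk=8  ker:gr,gt,hi,hr,ht,hu,hv,iv,pr,pv,rt,ru,tu,tv,uv
∂2: piv[fgr,fgt,frt,ghi,ghr,ghv,giv,gtu,gtv,guv,htu,htv,rtu] rk=13  ker:grt,hiv,tuv
∂1c = {g} + {h} + {i} + {p} + {r} + {u}

cycle:no boundary:no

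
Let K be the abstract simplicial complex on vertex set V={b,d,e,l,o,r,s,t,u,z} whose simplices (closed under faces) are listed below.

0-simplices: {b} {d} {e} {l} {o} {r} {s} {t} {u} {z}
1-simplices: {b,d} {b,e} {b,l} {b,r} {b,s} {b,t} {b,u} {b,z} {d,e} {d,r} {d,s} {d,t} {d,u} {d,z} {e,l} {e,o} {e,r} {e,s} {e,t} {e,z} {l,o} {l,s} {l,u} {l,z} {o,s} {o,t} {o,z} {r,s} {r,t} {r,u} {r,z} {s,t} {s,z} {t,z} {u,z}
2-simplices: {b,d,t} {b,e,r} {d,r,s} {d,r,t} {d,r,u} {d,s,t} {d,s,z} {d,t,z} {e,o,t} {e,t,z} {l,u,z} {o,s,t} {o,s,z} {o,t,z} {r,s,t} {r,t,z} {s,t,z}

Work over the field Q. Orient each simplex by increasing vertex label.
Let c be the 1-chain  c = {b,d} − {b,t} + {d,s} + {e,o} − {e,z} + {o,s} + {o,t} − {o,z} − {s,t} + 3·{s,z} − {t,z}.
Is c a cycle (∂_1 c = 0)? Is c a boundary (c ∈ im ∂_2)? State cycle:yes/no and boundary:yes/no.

n_0=10 n_1=35 n_2=17  [Q]
∂1: piv[bd,be,bl,br,bs,bt,bu,bz,eo] rk=9  ker:de,dr,ds,dt,du,dz,el,er,es,et,ez,lo,ls,lu,lz,os,ot,oz,rs,rt,ru,rz,st,sz,tz,uz
∂2: piv[bdt,ber,drs,drt,dru,dst,dsz,dtz,eot,etz,luz,ost,osz,rtz] rk=14  ker:otz,rst,stz
∂1c = 0
c vs im∂2: reduces to 0 ⇒ boundary

cycle:yes boundary:yes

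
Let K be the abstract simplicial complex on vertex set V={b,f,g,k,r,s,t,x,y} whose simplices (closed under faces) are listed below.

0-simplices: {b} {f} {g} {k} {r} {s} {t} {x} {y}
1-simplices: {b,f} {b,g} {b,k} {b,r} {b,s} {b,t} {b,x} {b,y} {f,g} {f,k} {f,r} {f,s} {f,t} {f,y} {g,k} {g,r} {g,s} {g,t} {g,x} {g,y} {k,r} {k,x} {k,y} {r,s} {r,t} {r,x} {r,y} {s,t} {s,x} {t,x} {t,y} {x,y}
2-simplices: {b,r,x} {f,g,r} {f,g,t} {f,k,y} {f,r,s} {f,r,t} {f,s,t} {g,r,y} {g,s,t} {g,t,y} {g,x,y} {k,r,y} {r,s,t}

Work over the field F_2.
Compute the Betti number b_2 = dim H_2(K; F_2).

n_0=9 n_1=32 n_2=13  [Z2]
∂1: piv[bf,bg,bk,br,bs,bt,bx,by] rk=8  ker:fg,fk,fr,fs,ft,fy,gk,gr,gs,gt,gx,gy,kr,kx,ky,rs,rt,rx,ry,st,sx,tx,ty,xy
∂2: piv[brx,fgr,fgt,fky,frs,frt,fst,gry,gst,gty,gxy,kry] rk=12  ker:rst
b_2=(13−12)−0=1

b_2=1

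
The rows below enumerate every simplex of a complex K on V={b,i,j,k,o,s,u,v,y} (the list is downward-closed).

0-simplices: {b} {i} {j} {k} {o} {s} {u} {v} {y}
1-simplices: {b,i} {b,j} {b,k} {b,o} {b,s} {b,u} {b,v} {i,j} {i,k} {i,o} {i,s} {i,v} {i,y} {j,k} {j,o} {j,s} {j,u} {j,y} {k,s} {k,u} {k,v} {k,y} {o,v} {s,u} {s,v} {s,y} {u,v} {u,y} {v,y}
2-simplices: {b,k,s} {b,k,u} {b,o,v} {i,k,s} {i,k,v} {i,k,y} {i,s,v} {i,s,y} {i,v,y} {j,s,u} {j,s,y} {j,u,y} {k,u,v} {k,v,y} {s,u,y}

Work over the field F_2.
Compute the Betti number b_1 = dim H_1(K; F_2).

b_1=8

n_0=9 n_1=29 n_2=15  [Z2]
∂1: piv[bi,bj,bk,bo,bs,bu,bv,iy] rk=8  ker:ij,ik,io,is,iv,jk,jo,js,ju,jy,ks,ku,kv,ky,ov,su,sv,sy,uv,uy,vy
∂2: piv[bks,bku,bov,iks,ikv,iky,isv,isy,ivy,jsu,jsy,juy,kuv] rk=13  ker:kvy,suy
b_1=(29−8)−13=8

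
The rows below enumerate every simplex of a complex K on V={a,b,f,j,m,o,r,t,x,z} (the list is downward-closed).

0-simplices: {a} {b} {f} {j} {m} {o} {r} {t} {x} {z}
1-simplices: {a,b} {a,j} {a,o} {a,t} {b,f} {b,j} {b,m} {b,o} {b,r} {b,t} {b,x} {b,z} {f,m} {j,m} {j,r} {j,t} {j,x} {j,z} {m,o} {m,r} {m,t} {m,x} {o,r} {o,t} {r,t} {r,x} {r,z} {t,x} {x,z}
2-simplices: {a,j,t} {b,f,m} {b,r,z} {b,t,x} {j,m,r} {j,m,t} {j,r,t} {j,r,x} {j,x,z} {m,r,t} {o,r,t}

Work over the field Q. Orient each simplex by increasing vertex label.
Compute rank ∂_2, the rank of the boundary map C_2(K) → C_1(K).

rank∂_2=10

n_0=10 n_1=29 n_2=11  [Q]
∂1: piv[ab,aj,ao,at,bf,bm,br,bx,bz] rk=9  ker:bj,bo,bt,fm,jm,jr,jt,jx,jz,mo,mr,mt,mx,or,ot,rt,rx,rz,tx,xz
∂2: piv[ajt,bfm,brz,btx,jmr,jmt,jrt,jrx,jxz,ort] rk=10  ker:mrt
rk∂_2=10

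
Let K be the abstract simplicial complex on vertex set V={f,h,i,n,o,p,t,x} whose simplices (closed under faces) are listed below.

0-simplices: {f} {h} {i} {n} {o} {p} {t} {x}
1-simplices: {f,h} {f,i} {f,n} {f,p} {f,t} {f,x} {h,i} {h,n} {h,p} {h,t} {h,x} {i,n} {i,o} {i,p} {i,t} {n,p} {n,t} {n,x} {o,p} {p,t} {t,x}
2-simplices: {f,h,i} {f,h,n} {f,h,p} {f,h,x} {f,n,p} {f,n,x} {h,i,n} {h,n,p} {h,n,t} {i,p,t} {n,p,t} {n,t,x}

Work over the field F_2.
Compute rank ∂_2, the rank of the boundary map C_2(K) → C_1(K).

rank∂_2=11

n_0=8 n_1=21 n_2=12  [Z2]
∂1: piv[fh,fi,fn,fp,ft,fx,io] rk=7  ker:hi,hn,hp,ht,hx,in,ip,it,np,nt,nx,op,pt,tx
∂2: piv[fhi,fhn,fhp,fhx,fnp,fnx,hin,hnt,ipt,npt,ntx] rk=11  ker:hnp
rk∂_2=11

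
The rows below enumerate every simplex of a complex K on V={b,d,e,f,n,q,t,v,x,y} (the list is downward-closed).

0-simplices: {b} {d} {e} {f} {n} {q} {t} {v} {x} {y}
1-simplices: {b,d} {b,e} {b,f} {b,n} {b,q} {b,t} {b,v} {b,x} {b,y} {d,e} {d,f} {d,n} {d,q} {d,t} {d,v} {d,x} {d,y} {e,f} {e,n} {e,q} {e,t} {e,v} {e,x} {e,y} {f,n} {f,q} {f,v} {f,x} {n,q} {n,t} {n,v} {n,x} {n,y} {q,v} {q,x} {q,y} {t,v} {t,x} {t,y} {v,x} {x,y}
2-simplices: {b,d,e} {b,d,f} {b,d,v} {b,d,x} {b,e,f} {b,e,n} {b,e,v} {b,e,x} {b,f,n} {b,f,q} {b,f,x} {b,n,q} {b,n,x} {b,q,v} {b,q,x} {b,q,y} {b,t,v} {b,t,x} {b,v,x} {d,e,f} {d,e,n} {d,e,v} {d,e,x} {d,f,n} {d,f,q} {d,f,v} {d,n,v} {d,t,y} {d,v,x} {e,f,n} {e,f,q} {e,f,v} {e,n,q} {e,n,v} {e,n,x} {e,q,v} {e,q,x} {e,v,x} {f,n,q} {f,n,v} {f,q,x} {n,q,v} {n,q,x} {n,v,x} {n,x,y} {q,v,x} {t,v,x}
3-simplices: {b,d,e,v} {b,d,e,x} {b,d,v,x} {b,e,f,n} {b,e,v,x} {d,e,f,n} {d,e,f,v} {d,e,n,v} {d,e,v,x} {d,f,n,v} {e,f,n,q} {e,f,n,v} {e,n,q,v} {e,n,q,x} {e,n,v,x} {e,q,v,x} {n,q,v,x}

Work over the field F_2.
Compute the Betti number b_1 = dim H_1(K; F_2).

n_0=10 n_1=41 n_2=47 n_3=17  [Z2]
∂1: piv[bd,be,bf,bn,bq,bt,bv,bx,by] rk=9  ker:de,df,dn,dq,dt,dv,dx,dy,ef,en,eq,et,ev,ex,ey,fn,fq,fv,fx,nq,nt,nv,nx,ny,qv,qx,qy,tv,tx,ty,vx,xy
∂2: piv[bde,bdf,bdv,bdx,bef,ben,bev,bex,bfn,bfq,bfx,bnq,bnx,bqv,bqx,bqy,btv,btx,bvx,den,dfq,dfv,dnv,dty,efq,nxy] rk=26  ker:def,dev,dex,dfn,dvx,efn,efv,enq,env,enx,eqv,eqx,evx,fnq,fnv,fqx,nqv,nqx,nvx,qvx,tvx
∂3: piv[bdev,bdex,bdvx,befn,bevx,defn,defv,denv,dfnv,efnq,enqv,enqx,envx,eqvx] rk=14  ker:devx,efnv,nqvx
b_1=(41−9)−26=6

b_1=6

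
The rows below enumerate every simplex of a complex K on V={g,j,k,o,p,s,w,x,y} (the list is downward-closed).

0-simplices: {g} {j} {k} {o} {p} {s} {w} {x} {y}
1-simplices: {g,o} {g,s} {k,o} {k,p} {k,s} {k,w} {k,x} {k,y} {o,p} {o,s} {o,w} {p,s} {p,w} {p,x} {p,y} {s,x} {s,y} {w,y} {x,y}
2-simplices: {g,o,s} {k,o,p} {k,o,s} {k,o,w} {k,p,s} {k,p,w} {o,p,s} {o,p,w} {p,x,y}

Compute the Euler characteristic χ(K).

n_0=9 n_1=19 n_2=9
χ=+9−19+9=-1

χ(K)=-1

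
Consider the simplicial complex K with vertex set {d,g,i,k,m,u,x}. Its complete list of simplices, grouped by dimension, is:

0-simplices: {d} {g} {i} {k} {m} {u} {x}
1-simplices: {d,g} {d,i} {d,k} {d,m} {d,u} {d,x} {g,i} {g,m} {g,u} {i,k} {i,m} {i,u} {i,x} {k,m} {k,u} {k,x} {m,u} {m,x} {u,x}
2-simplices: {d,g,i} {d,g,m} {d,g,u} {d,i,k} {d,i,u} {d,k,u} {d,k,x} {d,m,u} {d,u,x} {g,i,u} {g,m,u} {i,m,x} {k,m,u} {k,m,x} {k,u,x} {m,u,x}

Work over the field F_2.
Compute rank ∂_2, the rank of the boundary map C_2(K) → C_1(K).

n_0=7 n_1=19 n_2=16  [Z2]
∂1: piv[dg,di,dk,dm,du,dx] rk=6  ker:gi,gm,gu,ik,im,iu,ix,km,ku,kx,mu,mx,ux
∂2: piv[dgi,dgm,dgu,dik,diu,dku,dkx,dmu,dux,imx,kmu,kmx] rk=12  ker:giu,gmu,kux,mux
rk∂_2=12

rank∂_2=12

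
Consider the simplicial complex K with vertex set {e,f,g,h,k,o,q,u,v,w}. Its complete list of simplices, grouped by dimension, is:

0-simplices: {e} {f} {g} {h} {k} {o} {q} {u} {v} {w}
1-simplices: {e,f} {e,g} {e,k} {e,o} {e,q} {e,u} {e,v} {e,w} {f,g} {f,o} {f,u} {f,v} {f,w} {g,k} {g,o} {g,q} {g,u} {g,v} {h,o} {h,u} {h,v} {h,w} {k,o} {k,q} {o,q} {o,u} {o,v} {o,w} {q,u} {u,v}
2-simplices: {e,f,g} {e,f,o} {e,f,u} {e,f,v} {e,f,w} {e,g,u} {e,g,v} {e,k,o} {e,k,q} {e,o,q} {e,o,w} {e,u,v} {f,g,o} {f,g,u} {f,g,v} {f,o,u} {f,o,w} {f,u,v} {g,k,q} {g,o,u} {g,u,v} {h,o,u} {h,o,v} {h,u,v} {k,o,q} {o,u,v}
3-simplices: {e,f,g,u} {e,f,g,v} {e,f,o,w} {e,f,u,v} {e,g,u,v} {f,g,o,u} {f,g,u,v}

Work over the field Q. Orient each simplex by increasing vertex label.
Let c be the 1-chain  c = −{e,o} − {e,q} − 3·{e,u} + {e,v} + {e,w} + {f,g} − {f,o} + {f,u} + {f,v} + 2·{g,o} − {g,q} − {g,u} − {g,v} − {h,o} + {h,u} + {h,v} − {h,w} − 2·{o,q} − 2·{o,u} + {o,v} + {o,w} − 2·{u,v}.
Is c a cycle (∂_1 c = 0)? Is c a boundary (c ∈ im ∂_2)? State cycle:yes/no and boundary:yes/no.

n_0=10 n_1=30 n_2=26 n_3=7  [Q]
∂1: piv[ef,eg,ek,eo,eq,eu,ev,ew,ho] rk=9  ker:fg,fo,fu,fv,fw,gk,go,gq,gu,gv,hu,hv,hw,ko,kq,oq,ou,ov,ow,qu,uv
∂2: piv[efg,efo,efu,efv,efw,egu,egv,eko,ekq,eoq,eow,euv,fgo,fou,gkq,hou,hov,huv] rk=18  ker:fgu,fgv,fow,fuv,gou,guv,koq,ouv
∂3: piv[efgu,efgv,efow,efuv,eguv,fgou] rk=6  ker:fguv
∂1c = 3·{e} − 2·{f} + 2·{g} + {o} − 4·{q} − 2·{u} + {v} + {w}

cycle:no boundary:no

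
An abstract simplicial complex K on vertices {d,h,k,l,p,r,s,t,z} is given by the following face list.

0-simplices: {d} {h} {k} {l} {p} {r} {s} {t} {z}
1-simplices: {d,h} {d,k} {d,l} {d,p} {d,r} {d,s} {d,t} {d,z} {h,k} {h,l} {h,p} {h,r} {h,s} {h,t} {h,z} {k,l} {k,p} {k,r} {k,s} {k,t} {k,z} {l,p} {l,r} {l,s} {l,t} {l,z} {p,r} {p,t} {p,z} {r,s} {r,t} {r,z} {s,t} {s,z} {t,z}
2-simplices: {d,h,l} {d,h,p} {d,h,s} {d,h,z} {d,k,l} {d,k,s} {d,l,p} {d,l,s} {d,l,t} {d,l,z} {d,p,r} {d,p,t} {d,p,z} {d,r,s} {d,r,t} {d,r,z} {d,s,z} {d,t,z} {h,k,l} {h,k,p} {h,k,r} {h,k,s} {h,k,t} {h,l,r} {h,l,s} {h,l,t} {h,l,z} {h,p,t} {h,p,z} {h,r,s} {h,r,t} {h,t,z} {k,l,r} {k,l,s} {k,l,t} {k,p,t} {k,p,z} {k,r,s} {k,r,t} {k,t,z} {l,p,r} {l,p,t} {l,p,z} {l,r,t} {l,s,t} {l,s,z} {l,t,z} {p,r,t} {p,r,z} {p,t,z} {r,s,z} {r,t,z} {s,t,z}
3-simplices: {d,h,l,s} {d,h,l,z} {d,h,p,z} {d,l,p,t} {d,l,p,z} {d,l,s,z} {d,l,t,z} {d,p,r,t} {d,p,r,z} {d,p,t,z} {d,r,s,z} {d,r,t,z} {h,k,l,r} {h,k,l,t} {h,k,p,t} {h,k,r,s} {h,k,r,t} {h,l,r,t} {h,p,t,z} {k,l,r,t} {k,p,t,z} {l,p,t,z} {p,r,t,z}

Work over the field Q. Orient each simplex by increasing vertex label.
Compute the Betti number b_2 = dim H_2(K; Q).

b_2=6

n_0=9 n_1=35 n_2=53 n_3=23  [Q]
∂1: piv[dh,dk,dl,dp,dr,ds,dt,dz] rk=8  ker:hk,hl,hp,hr,hs,ht,hz,kl,kp,kr,ks,kt,kz,lp,lr,ls,lt,lz,pr,pt,pz,rs,rt,rz,st,sz,tz
∂2: piv[dhl,dhp,dhs,dhz,dkl,dks,dlp,dls,dlt,dlz,dpr,dpt,dpz,drs,drt,drz,dsz,dtz,hkl,hkp,hkr,hkt,hlr,hlt,hrs,kpz,lst] rk=27  ker:hks,hls,hlz,hpt,hpz,hrt,htz,klr,kls,klt,kpt,krs,krt,ktz,lpr,lpt,lpz,lrt,lsz,ltz,prt,prz,ptz,rsz,rtz,stz
∂3: piv[dhls,dhlz,dhpz,dlpt,dlpz,dlsz,dltz,dprt,dprz,dptz,drsz,drtz,hklr,hklt,hkpt,hkrs,hkrt,hlrt,hptz,kptz] rk=20  ker:klrt,lptz,prtz
b_2=(53−27)−20=6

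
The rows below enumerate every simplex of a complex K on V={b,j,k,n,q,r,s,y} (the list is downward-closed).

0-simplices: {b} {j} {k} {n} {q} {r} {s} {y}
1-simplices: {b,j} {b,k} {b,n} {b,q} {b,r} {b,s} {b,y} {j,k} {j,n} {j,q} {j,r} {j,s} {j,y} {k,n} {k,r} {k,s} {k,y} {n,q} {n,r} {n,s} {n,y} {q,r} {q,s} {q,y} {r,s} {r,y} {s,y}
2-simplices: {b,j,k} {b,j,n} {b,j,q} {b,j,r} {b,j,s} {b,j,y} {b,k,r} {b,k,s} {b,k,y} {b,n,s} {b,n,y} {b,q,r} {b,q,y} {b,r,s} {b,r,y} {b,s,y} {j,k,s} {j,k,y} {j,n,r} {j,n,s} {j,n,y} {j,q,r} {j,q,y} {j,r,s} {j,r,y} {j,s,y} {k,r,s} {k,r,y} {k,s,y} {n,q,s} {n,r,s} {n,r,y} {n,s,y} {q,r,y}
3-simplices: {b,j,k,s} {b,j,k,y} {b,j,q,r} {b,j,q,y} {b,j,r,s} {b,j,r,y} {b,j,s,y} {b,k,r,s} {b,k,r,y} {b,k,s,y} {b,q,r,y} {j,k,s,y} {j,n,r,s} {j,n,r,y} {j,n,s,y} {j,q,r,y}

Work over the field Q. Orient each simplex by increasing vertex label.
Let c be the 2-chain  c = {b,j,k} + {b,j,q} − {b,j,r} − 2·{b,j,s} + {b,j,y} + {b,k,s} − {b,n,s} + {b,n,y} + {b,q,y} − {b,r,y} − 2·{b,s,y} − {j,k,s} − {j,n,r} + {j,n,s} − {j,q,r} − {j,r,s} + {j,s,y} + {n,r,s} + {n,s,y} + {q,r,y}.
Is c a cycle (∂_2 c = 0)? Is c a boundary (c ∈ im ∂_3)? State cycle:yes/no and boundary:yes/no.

n_0=8 n_1=27 n_2=34 n_3=16  [Q]
∂1: piv[bj,bk,bn,bq,br,bs,by] rk=7  ker:jk,jn,jq,jr,js,jy,kn,kr,ks,ky,nq,nr,ns,ny,qr,qs,qy,rs,ry,sy
∂2: piv[bjk,bjn,bjq,bjr,bjs,bjy,bkr,bks,bky,bns,bny,bqr,bqy,brs,bry,bsy,jnr,nqs] rk=18  ker:jks,jky,jns,jny,jqr,jqy,jrs,jry,jsy,krs,kry,ksy,nrs,nry,nsy,qry
∂3: piv[bjks,bjky,bjqr,bjqy,bjrs,bjry,bjsy,bkrs,bkry,bksy,bqry,jnrs,jnry,jnsy] rk=14  ker:jksy,jqry
∂2c = 0
c vs im∂3: residual ≠ 0 ⇒ not boundary

cycle:yes boundary:no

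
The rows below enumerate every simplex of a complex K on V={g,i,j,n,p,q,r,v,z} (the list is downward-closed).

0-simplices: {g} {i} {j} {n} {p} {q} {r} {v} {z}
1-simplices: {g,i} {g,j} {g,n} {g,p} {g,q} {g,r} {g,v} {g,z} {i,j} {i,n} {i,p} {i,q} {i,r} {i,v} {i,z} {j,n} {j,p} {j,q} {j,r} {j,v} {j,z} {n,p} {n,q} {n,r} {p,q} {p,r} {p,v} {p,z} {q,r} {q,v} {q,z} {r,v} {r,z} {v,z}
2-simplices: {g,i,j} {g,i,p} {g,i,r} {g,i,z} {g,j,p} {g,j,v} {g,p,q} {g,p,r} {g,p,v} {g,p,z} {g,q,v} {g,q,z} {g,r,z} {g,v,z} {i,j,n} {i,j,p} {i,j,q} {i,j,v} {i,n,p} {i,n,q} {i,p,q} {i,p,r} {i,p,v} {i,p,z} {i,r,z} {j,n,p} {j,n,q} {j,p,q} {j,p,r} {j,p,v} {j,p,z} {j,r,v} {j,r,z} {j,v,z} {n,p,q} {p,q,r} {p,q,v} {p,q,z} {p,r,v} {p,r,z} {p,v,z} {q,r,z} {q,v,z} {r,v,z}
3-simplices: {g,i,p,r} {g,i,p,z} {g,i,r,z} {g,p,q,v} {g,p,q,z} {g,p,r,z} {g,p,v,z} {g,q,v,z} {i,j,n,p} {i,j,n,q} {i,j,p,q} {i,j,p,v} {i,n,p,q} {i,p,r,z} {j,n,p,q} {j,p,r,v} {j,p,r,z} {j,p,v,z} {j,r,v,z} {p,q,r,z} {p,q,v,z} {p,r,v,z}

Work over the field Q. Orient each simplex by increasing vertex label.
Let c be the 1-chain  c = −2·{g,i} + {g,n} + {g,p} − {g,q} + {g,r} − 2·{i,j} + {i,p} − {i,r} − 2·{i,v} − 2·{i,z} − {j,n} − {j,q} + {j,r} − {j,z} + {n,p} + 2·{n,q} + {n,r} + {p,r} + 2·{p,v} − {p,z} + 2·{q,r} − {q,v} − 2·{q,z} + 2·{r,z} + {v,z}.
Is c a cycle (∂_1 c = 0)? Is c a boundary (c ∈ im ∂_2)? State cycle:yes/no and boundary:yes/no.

n_0=9 n_1=34 n_2=44 n_3=22  [Q]
∂1: piv[gi,gj,gn,gp,gq,gr,gv,gz] rk=8  ker:ij,in,ip,iq,ir,iv,iz,jn,jp,jq,jr,jv,jz,np,nq,nr,pq,pr,pv,pz,qr,qv,qz,rv,rz,vz
∂2: piv[gij,gip,gir,giz,gjp,gjv,gpq,gpr,gpv,gpz,gqv,gqz,grz,gvz,ijn,ijq,ijv,inp,inq,ipq,jpr,jpz,jrv,pqr] rk=24  ker:ijp,ipr,ipv,ipz,irz,jnp,jnq,jpq,jpv,jrz,jvz,npq,pqv,pqz,prv,prz,pvz,qrz,qvz,rvz
∂3: piv[gipr,gipz,girz,gpqv,gpqz,gprz,gpvz,gqvz,ijnp,ijnq,ijpq,ijpv,inpq,jprv,jprz,jpvz,jrvz,pqrz] rk=18  ker:iprz,jnpq,pqvz,prvz
∂1c = 4·{i} − 4·{n} + {p} + {q} + 3·{r} − 2·{v} − 3·{z}

cycle:no boundary:no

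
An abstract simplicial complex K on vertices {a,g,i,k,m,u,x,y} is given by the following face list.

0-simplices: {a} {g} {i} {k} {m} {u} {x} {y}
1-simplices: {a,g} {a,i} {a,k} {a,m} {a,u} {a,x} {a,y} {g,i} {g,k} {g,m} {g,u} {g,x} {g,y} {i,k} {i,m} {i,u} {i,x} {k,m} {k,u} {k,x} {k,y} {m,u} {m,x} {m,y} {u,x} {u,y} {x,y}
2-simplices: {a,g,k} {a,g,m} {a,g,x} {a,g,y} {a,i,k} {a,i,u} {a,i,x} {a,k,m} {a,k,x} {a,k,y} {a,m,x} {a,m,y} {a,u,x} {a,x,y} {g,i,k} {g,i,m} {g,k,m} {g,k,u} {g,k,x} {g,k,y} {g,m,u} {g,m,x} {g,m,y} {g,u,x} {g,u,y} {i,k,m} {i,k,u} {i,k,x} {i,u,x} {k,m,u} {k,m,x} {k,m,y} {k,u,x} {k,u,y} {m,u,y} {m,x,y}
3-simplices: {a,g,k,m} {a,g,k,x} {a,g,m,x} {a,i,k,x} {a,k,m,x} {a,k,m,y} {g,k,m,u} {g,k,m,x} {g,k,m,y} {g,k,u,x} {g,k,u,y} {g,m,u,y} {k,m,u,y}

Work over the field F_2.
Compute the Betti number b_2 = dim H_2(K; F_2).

b_2=5

n_0=8 n_1=27 n_2=36 n_3=13  [Z2]
∂1: piv[ag,ai,ak,am,au,ax,ay] rk=7  ker:gi,gk,gm,gu,gx,gy,ik,im,iu,ix,km,ku,kx,ky,mu,mx,my,ux,uy,xy
∂2: piv[agk,agm,agx,agy,aik,aiu,aix,akm,akx,aky,amx,amy,aux,axy,gik,gim,gku,gmu,gux,guy] rk=20  ker:gkm,gkx,gky,gmx,gmy,ikm,iku,ikx,iux,kmu,kmx,kmy,kux,kuy,muy,mxy
∂3: piv[agkm,agkx,agmx,aikx,akmx,akmy,gkmu,gkmy,gkux,gkuy,gmuy] rk=11  ker:gkmx,kmuy
b_2=(36−20)−11=5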